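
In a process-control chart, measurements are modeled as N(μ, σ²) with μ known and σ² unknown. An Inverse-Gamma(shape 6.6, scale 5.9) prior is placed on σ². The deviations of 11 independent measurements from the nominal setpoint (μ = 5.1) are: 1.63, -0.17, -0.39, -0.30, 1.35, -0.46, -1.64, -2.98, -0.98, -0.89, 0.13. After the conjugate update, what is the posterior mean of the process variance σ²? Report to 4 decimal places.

1.3559

With known mean μ and an Inverse-Gamma(α, β) prior on σ², the Normal likelihood is conjugate: posterior is Inv-Gamma(α + n/2, β + Σ(xᵢ−μ)²/2).
Σ(xᵢ−μ)² = (1.63)² + (-0.17)² + (-0.39)² + (-0.30)² + (1.35)² + (-0.46)² + (-1.64)² + (-2.98)² + (-0.98)² + (-0.89)² + (0.13)² = 18.3014.
Posterior: Inv-Gamma(6.6 + 11/2, 5.9 + 18.3014/2) = Inv-Gamma(12.10, 15.05070).
E[σ²|data] = β/(α−1) = 15.05070/11.10 = 1.3559.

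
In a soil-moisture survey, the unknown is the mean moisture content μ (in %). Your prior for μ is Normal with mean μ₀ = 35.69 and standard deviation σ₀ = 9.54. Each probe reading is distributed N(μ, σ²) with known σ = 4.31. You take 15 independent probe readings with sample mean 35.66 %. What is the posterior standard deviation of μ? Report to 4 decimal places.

For Normal data with known variance σ², a Normal(μ₀, σ₀²) prior on μ is conjugate. Posterior precision = 1/σ₀² + n/σ²; posterior mean is the precision-weighted average of μ₀ and x̄.
σ₀² = 9.54² = 91.0116, σ² = 4.31² = 18.5761; σ² + n·σ₀² = 18.5761 + 15·91.0116 = 1383.7501.
Posterior precision = 1/σ₀² + n/σ² = 1/91.0116 + 15/18.5761 = (σ² + n·σ₀²)/(σ₀²σ²) = 1383.7501/(91.0116·18.5761); posterior variance σₙ² = σ₀²σ²/(σ² + n·σ₀²) = 91.0116·18.5761/1383.7501 = 1.221782.
Posterior SD = √σₙ² = √(91.0116·18.5761/1383.7501) = 1.1053.

1.1053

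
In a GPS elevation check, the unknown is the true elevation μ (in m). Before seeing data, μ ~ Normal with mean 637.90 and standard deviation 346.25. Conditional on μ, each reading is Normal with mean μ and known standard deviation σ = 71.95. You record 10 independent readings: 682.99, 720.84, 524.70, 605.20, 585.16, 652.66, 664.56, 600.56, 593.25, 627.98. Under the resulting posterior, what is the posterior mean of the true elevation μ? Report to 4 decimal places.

For Normal data with known variance σ², a Normal(μ₀, σ₀²) prior on μ is conjugate. Posterior precision = 1/σ₀² + n/σ²; posterior mean is the precision-weighted average of μ₀ and x̄.
Σxᵢ = 682.99 + 720.84 + 524.70 + 605.20 + 585.16 + 652.66 + 664.56 + 600.56 + 593.25 + 627.98 = 6257.9, so n·x̄ = 6257.9.
σ₀² = 346.25² = 119889.0625, σ² = 71.95² = 5176.8025; σ² + n·σ₀² = 5176.8025 + 10·119889.0625 = 1204067.4275.
Posterior mean = (μ₀/σ₀² + n·x̄/σ²)/(1/σ₀² + n/σ²) = (σ²·μ₀ + σ₀²·n·x̄)/(σ² + n·σ₀²) = (5176.8025·637.90 + 119889.0625·6257.9)/1204067.4275 = 753556046.5335/1204067.4275 = 625.8421.

625.8421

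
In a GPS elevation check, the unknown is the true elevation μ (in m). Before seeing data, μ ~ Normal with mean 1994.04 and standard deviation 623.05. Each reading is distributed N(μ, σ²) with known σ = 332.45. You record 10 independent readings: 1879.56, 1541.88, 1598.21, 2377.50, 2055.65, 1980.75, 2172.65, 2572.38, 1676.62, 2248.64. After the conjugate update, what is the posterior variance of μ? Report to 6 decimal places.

10746.338326

For Normal data with known variance σ², a Normal(μ₀, σ₀²) prior on μ is conjugate. Posterior precision = 1/σ₀² + n/σ²; posterior mean is the precision-weighted average of μ₀ and x̄.
σ₀² = 623.05² = 388191.3025, σ² = 332.45² = 110523.0025; σ² + n·σ₀² = 110523.0025 + 10·388191.3025 = 3992436.0275.
Posterior precision = 1/σ₀² + n/σ² = 1/388191.3025 + 10/110523.0025 = (σ² + n·σ₀²)/(σ₀²σ²) = 3992436.0275/(388191.3025·110523.0025); posterior variance σₙ² = σ₀²σ²/(σ² + n·σ₀²) = 388191.3025·110523.0025/3992436.0275 = 10746.338326.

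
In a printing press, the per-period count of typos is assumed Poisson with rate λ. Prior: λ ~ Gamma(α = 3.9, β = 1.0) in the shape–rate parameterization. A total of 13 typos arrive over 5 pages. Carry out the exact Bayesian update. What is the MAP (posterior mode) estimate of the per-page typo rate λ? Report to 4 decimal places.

2.6500

With a Gamma(shape α, rate β) prior, the Poisson likelihood is conjugate: the posterior is Gamma(α + ΣXᵢ, β + n).
Posterior: Gamma(α+S, β+n) = Gamma(3.9+13, 1.0+5) = Gamma(16.9, 6.0).
Mode of Gamma(α,β) for α≥1 is (α−1)/β = 15.9/6.0 = 2.6500.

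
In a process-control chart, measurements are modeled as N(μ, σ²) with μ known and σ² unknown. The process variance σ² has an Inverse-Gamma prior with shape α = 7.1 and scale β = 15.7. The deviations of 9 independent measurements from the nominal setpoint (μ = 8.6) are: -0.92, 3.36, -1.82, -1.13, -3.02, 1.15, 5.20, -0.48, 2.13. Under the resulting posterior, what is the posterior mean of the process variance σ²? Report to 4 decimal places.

4.2630

With known mean μ and an Inverse-Gamma(α, β) prior on σ², the Normal likelihood is conjugate: posterior is Inv-Gamma(α + n/2, β + Σ(xᵢ−μ)²/2).
Σ(xᵢ−μ)² = (-0.92)² + (3.36)² + (-1.82)² + (-1.13)² + (-3.02)² + (1.15)² + (5.20)² + (-0.48)² + (2.13)² = 58.9755.
Posterior: Inv-Gamma(7.1 + 9/2, 15.7 + 58.9755/2) = Inv-Gamma(11.60, 45.18775).
E[σ²|data] = β/(α−1) = 45.18775/10.60 = 4.2630.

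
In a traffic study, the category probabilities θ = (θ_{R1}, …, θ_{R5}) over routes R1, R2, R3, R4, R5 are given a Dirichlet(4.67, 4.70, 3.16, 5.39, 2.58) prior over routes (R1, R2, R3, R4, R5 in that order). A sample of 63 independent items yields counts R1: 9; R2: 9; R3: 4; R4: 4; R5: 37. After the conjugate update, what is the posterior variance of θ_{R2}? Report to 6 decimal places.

The Dirichlet prior is conjugate to the Multinomial likelihood: each posterior αⱼ = prior αⱼ + observed count nⱼ.
Posterior concentration: (13.67, 13.70, 7.16, 9.39, 39.58), total = 83.50.
Var[θ_j] = α_j(Σα−α_j)/((Σα)²(Σα+1)) = 13.70·69.80/(83.50²·84.50) = 0.001623.

0.001623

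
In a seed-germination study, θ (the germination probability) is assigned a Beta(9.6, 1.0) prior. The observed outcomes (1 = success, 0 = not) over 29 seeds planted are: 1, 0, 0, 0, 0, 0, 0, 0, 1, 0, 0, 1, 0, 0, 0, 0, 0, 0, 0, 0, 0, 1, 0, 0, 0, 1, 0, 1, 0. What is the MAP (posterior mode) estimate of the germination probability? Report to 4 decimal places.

The Beta prior is conjugate to a Binomial/Bernoulli likelihood; the update adds successes to α and failures to β.
Posterior: Beta(α+k, β+n−k) = Beta(9.6+6, 1.0+23) = Beta(15.6, 24.0).
Mode of Beta(a,b) for a,b>1 is (a−1)/(a+b−2) = 14.6/37.6 = 0.3883.

0.3883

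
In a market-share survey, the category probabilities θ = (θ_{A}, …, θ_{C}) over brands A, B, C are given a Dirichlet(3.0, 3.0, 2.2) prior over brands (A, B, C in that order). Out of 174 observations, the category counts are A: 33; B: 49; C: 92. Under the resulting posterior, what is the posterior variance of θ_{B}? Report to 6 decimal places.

0.001113

The Dirichlet prior is conjugate to the Multinomial likelihood: each posterior αⱼ = prior αⱼ + observed count nⱼ.
Posterior concentration: (36.0, 52.0, 94.2), total = 182.2.
Var[θ_j] = α_j(Σα−α_j)/((Σα)²(Σα+1)) = 52.0·130.2/(182.2²·183.2) = 0.001113.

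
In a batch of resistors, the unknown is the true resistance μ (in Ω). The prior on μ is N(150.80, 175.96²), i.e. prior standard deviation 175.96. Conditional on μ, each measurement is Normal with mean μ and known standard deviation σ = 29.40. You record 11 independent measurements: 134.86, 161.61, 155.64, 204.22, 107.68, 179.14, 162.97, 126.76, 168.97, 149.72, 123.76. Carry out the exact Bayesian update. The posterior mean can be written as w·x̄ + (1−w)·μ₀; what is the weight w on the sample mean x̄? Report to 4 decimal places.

For Normal data with known variance σ², a Normal(μ₀, σ₀²) prior on μ is conjugate. Posterior precision = 1/σ₀² + n/σ²; posterior mean is the precision-weighted average of μ₀ and x̄.
σ₀² = 175.96² = 30961.9216, σ² = 29.40² = 864.36. Prior precision 1/σ₀² = 1/30961.9216; data precision n/σ² = 11/864.36.
w = (n/σ²)/(1/σ₀² + n/σ²) = n·σ₀²/(σ² + n·σ₀²) = 11·30961.9216/(864.36 + 11·30961.9216) = 340581.1376/341445.4976 = 0.9975.

0.9975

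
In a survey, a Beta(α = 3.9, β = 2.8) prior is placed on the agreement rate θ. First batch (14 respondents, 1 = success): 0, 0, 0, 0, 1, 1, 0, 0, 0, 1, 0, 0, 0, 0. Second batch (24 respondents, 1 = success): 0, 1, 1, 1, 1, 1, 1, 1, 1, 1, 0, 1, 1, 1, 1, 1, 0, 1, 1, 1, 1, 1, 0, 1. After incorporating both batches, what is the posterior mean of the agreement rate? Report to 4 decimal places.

The Beta prior is conjugate to a Binomial/Bernoulli likelihood; the update adds successes to α and failures to β.
After batch 1: Beta(3.9+3, 2.8+11) = Beta(6.9, 13.8).
After batch 2: Beta(6.9+20, 13.8+4) = Beta(26.9, 17.8).
Posterior mean = α/(α+β) = 26.9/44.7 = 0.6018.

0.6018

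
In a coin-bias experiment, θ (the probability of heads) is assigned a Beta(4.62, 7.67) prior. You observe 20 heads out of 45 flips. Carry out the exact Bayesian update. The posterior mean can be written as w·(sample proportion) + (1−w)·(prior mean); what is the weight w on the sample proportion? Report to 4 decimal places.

0.7855

The Beta prior is conjugate to a Binomial/Bernoulli likelihood; the update adds successes to α and failures to β.
Posterior mean = (α₀+k)/(α₀+β₀+n) = [n/(α₀+β₀+n)]·(k/n) + [(α₀+β₀)/(α₀+β₀+n)]·α₀/(α₀+β₀), so only n and the prior enter the weight.
The weight on the data is w = n/(α₀+β₀+n) = 45/(4.62+7.67+45) = 45/57.29 = 0.7855.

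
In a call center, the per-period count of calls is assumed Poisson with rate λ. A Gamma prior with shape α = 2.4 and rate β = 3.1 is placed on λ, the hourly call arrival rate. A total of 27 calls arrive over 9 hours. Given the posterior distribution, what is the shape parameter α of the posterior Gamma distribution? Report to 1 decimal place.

29.4

With a Gamma(shape α, rate β) prior, the Poisson likelihood is conjugate: the posterior is Gamma(α + ΣXᵢ, β + n).
Posterior: Gamma(α+S, β+n) = Gamma(2.4+27, 3.1+9) = Gamma(29.4, 12.1).
Posterior α = 29.4.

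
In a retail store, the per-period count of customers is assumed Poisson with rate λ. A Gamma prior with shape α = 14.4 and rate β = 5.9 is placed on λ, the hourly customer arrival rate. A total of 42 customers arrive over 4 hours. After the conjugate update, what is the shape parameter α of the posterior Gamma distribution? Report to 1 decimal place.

With a Gamma(shape α, rate β) prior, the Poisson likelihood is conjugate: the posterior is Gamma(α + ΣXᵢ, β + n).
Posterior: Gamma(α+S, β+n) = Gamma(14.4+42, 5.9+4) = Gamma(56.4, 9.9).
Posterior α = 56.4.

56.4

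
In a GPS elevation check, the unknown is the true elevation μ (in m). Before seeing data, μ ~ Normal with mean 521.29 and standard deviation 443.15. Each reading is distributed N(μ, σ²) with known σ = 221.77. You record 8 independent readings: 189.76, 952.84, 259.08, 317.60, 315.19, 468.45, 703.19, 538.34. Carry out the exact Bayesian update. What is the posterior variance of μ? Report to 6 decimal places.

5961.128323

For Normal data with known variance σ², a Normal(μ₀, σ₀²) prior on μ is conjugate. Posterior precision = 1/σ₀² + n/σ²; posterior mean is the precision-weighted average of μ₀ and x̄.
σ₀² = 443.15² = 196381.9225, σ² = 221.77² = 49181.9329; σ² + n·σ₀² = 49181.9329 + 8·196381.9225 = 1620237.3129.
Posterior precision = 1/σ₀² + n/σ² = 1/196381.9225 + 8/49181.9329 = (σ² + n·σ₀²)/(σ₀²σ²) = 1620237.3129/(196381.9225·49181.9329); posterior variance σₙ² = σ₀²σ²/(σ² + n·σ₀²) = 196381.9225·49181.9329/1620237.3129 = 5961.128323.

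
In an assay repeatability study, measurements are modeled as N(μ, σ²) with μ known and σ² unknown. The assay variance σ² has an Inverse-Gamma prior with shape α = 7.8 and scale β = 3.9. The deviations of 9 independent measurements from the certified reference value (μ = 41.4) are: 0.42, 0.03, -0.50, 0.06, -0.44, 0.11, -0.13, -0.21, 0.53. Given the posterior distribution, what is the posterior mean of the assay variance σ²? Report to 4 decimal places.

0.3884

With known mean μ and an Inverse-Gamma(α, β) prior on σ², the Normal likelihood is conjugate: posterior is Inv-Gamma(α + n/2, β + Σ(xᵢ−μ)²/2).
Σ(xᵢ−μ)² = (0.42)² + (0.03)² + (-0.50)² + (0.06)² + (-0.44)² + (0.11)² + (-0.13)² + (-0.21)² + (0.53)² = 0.9785.
Posterior: Inv-Gamma(7.8 + 9/2, 3.9 + 0.9785/2) = Inv-Gamma(12.30, 4.38925).
E[σ²|data] = β/(α−1) = 4.38925/11.30 = 0.3884.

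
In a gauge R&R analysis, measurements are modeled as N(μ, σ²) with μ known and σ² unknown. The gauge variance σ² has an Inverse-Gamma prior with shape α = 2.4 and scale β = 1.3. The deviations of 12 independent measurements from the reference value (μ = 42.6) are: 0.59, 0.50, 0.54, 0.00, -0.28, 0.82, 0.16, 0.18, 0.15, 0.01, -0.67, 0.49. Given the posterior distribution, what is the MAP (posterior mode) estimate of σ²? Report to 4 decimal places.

0.2665

With known mean μ and an Inverse-Gamma(α, β) prior on σ², the Normal likelihood is conjugate: posterior is Inv-Gamma(α + n/2, β + Σ(xᵢ−μ)²/2).
Σ(xᵢ−μ)² = (0.59)² + (0.50)² + (0.54)² + (0.00)² + (-0.28)² + (0.82)² + (0.16)² + (0.18)² + (0.15)² + (0.01)² + (-0.67)² + (0.49)² = 2.4101.
Posterior: Inv-Gamma(2.4 + 12/2, 1.3 + 2.4101/2) = Inv-Gamma(8.40, 2.50505).
Mode = β/(α+1) = 2.50505/9.40 = 0.2665.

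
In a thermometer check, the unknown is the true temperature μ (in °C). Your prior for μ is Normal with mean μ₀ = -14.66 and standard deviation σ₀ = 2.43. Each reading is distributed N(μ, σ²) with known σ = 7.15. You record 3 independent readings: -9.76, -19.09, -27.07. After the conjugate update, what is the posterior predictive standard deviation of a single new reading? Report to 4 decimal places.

For Normal data with known variance σ², a Normal(μ₀, σ₀²) prior on μ is conjugate. Posterior precision = 1/σ₀² + n/σ²; posterior mean is the precision-weighted average of μ₀ and x̄.
σ₀² = 2.43² = 5.9049, σ² = 7.15² = 51.1225; σ² + n·σ₀² = 51.1225 + 3·5.9049 = 68.8372.
Posterior precision = 1/σ₀² + n/σ² = 1/5.9049 + 3/51.1225 = (σ² + n·σ₀²)/(σ₀²σ²) = 68.8372/(5.9049·51.1225); posterior variance σₙ² = σ₀²σ²/(σ² + n·σ₀²) = 5.9049·51.1225/68.8372 = 4.385321.
Predictive variance for one new observation = σₙ² + σ² = 5.9049·51.1225/68.8372 + 51.1225 = σ²·(σ₀² + 68.8372)/68.8372 = 51.1225·74.7421/68.8372 = 55.507821; SD = √(51.1225·74.7421/68.8372) = 7.4504.

7.4504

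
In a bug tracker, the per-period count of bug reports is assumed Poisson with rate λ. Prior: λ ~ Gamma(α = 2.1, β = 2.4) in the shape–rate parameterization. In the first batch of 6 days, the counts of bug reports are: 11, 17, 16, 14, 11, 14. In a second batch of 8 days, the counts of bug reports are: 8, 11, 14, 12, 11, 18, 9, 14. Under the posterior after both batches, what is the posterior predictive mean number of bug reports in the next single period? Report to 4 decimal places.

11.1037

With a Gamma(shape α, rate β) prior, the Poisson likelihood is conjugate: the posterior is Gamma(α + ΣXᵢ, β + n).
Batch 1: sum of counts S = 83 over n = 6 days.
After batch 1: Gamma(α+S, β+n) = Gamma(2.1+83, 2.4+6) = Gamma(85.1, 8.4).
Batch 2: sum of counts S = 97 over n = 8 days.
After batch 2: Gamma(α+S, β+n) = Gamma(85.1+97, 8.4+8) = Gamma(182.1, 16.4).
The predictive distribution for one future period is NegBinom with mean α/β = 11.1037.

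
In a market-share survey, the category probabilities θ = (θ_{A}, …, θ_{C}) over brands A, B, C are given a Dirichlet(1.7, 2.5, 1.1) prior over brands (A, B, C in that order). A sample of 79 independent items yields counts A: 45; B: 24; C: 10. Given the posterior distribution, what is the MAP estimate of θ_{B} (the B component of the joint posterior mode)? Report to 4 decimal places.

0.3137

The Dirichlet prior is conjugate to the Multinomial likelihood: each posterior αⱼ = prior αⱼ + observed count nⱼ.
Posterior concentration: (46.7, 26.5, 11.1), total = 84.3.
Joint mode component: (α_{B}−1)/(Σα−K) = 25.5/81.3 = 0.3137.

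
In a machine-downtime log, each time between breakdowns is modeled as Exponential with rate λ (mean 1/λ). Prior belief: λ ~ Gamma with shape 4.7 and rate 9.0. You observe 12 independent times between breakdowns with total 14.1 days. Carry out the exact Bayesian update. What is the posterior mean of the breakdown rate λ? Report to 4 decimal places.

With a Gamma(shape α, rate β) prior on the exponential rate λ, the posterior after n observations with total T = Σxᵢ is Gamma(α+n, β+T).
Posterior: Gamma(4.7+12, 9.0+14.1) = Gamma(16.7, 23.1).
Posterior mean of λ = α/β = 16.7/23.1 = 0.7229.

0.7229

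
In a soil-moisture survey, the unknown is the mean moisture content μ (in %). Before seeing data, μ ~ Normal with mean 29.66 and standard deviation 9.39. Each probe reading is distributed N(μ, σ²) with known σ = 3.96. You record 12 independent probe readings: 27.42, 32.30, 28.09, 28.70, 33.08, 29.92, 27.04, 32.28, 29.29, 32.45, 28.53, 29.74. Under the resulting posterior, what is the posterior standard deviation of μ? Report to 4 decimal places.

1.1348

For Normal data with known variance σ², a Normal(μ₀, σ₀²) prior on μ is conjugate. Posterior precision = 1/σ₀² + n/σ²; posterior mean is the precision-weighted average of μ₀ and x̄.
σ₀² = 9.39² = 88.1721, σ² = 3.96² = 15.6816; σ² + n·σ₀² = 15.6816 + 12·88.1721 = 1073.7468.
Posterior precision = 1/σ₀² + n/σ² = 1/88.1721 + 12/15.6816 = (σ² + n·σ₀²)/(σ₀²σ²) = 1073.7468/(88.1721·15.6816); posterior variance σₙ² = σ₀²σ²/(σ² + n·σ₀²) = 88.1721·15.6816/1073.7468 = 1.287715.
Posterior SD = √σₙ² = √(88.1721·15.6816/1073.7468) = 1.1348.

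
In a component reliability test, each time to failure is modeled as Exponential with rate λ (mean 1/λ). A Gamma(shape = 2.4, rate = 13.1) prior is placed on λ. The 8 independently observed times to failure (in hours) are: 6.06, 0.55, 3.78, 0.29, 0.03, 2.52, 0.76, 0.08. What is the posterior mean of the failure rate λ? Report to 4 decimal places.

0.3828

With a Gamma(shape α, rate β) prior on the exponential rate λ, the posterior after n observations with total T = Σxᵢ is Gamma(α+n, β+T).
Sum of observations T = 14.07 hours; n = 8.
Posterior: Gamma(2.4+8, 13.1+14.07) = Gamma(10.4, 27.17).
Posterior mean of λ = α/β = 10.4/27.17 = 0.3828.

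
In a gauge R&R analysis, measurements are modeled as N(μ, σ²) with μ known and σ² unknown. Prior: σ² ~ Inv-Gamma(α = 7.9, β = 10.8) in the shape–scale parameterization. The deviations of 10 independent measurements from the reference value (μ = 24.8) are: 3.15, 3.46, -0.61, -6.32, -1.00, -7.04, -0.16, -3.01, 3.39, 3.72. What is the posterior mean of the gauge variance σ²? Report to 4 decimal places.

With known mean μ and an Inverse-Gamma(α, β) prior on σ², the Normal likelihood is conjugate: posterior is Inv-Gamma(α + n/2, β + Σ(xᵢ−μ)²/2).
Σ(xᵢ−μ)² = (3.15)² + (3.46)² + (-0.61)² + (-6.32)² + (-1.00)² + (-7.04)² + (-0.16)² + (-3.01)² + (3.39)² + (3.72)² = 147.1864.
Posterior: Inv-Gamma(7.9 + 10/2, 10.8 + 147.1864/2) = Inv-Gamma(12.90, 84.39320).
E[σ²|data] = β/(α−1) = 84.39320/11.90 = 7.0919.

7.0919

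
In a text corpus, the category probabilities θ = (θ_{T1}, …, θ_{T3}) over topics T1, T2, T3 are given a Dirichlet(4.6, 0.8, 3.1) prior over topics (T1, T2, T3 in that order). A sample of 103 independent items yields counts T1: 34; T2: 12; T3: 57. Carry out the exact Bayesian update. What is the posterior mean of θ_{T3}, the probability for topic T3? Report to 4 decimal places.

The Dirichlet prior is conjugate to the Multinomial likelihood: each posterior αⱼ = prior αⱼ + observed count nⱼ.
Posterior concentration: (38.6, 12.8, 60.1), total = 111.5.
E[θ_{T3}|data] = α_{T3}/Σα = 60.1/111.5 = 0.5390.

0.5390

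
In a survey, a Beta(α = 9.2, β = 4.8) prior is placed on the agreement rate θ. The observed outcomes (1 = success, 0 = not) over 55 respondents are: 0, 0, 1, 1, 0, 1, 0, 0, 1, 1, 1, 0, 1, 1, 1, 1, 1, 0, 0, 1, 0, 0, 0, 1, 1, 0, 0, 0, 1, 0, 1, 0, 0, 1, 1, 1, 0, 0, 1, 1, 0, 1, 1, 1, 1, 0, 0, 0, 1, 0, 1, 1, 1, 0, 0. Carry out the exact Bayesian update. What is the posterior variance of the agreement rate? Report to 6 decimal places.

0.003530

The Beta prior is conjugate to a Binomial/Bernoulli likelihood; the update adds successes to α and failures to β.
Posterior: Beta(α+k, β+n−k) = Beta(9.2+29, 4.8+26) = Beta(38.2, 30.8).
Var = αβ/((α+β)²(α+β+1)) = 38.2·30.8/(69.0²·70.0) = 0.003530.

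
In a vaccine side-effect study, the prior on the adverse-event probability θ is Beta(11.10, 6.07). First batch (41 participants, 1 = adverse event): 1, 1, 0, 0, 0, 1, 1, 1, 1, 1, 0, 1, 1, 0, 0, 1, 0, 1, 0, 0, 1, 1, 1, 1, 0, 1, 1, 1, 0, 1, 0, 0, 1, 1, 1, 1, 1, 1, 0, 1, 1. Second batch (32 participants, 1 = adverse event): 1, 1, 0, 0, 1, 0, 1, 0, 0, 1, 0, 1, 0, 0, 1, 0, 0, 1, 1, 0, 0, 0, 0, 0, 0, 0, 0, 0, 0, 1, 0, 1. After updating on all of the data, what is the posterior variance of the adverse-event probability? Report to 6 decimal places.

The Beta prior is conjugate to a Binomial/Bernoulli likelihood; the update adds successes to α and failures to β.
After batch 1: Beta(11.10+27, 6.07+14) = Beta(38.10, 20.07).
After batch 2: Beta(38.10+11, 20.07+21) = Beta(49.10, 41.07).
Var = αβ/((α+β)²(α+β+1)) = 49.10·41.07/(90.17²·91.17) = 0.002720.

0.002720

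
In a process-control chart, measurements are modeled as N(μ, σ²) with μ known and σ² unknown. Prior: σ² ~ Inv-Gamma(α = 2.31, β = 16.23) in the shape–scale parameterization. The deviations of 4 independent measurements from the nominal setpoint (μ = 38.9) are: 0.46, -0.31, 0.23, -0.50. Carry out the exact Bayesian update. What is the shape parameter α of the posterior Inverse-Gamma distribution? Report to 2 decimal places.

4.31

With known mean μ and an Inverse-Gamma(α, β) prior on σ², the Normal likelihood is conjugate: posterior is Inv-Gamma(α + n/2, β + Σ(xᵢ−μ)²/2).
Σ(xᵢ−μ)² = (0.46)² + (-0.31)² + (0.23)² + (-0.50)² = 0.6106.
Posterior: Inv-Gamma(2.31 + 4/2, 16.23 + 0.6106/2) = Inv-Gamma(4.31, 16.53530).
Posterior α = 4.31.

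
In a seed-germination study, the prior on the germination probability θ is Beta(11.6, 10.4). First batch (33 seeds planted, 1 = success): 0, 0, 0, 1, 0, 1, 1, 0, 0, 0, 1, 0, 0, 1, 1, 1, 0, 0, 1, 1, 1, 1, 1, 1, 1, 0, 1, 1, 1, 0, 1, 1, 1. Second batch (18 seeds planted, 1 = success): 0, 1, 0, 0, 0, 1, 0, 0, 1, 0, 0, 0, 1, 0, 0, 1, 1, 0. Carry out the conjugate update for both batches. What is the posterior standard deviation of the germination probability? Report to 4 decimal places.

0.0581

The Beta prior is conjugate to a Binomial/Bernoulli likelihood; the update adds successes to α and failures to β.
After batch 1: Beta(11.6+20, 10.4+13) = Beta(31.6, 23.4).
After batch 2: Beta(31.6+6, 23.4+12) = Beta(37.6, 35.4).
Var = αβ/((α+β)²(α+β+1)) = 37.6·35.4/(73.0²·74.0) = 0.00337531; SD = √0.00337531 = 0.0581.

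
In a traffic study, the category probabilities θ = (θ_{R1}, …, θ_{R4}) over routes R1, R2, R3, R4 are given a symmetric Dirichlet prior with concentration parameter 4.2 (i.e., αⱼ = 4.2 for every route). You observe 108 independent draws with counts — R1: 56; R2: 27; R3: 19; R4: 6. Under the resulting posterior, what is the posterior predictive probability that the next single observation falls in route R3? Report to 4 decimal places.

0.1859

The Dirichlet prior is conjugate to the Multinomial likelihood: each posterior αⱼ = prior αⱼ + observed count nⱼ.
Posterior concentration: (60.2, 31.2, 23.2, 10.2), total = 124.8.
P(next = R3 | data) = α_{R3}/Σα = 0.1859.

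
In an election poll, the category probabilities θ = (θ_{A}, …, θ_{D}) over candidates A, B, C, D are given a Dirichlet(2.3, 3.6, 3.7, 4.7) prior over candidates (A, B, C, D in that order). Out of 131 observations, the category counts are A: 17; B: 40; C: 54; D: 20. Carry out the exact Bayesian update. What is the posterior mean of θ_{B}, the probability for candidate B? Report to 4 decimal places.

The Dirichlet prior is conjugate to the Multinomial likelihood: each posterior αⱼ = prior αⱼ + observed count nⱼ.
Posterior concentration: (19.3, 43.6, 57.7, 24.7), total = 145.3.
E[θ_{B}|data] = α_{B}/Σα = 43.6/145.3 = 0.3001.

0.3001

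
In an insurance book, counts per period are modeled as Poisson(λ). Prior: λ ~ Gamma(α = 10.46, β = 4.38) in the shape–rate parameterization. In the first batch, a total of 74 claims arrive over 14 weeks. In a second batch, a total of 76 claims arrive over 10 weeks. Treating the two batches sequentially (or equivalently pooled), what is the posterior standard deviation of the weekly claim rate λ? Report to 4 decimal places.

With a Gamma(shape α, rate β) prior, the Poisson likelihood is conjugate: the posterior is Gamma(α + ΣXᵢ, β + n).
After batch 1: Gamma(α+S, β+n) = Gamma(10.46+74, 4.38+14) = Gamma(84.46, 18.38).
After batch 2: Gamma(α+S, β+n) = Gamma(84.46+76, 18.38+10) = Gamma(160.46, 28.38).
SD = √α/β = √160.46/28.38 = 0.4463.

0.4463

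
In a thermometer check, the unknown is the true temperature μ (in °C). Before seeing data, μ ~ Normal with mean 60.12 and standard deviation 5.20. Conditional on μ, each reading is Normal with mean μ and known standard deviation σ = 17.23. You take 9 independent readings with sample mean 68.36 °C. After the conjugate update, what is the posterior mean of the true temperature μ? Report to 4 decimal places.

For Normal data with known variance σ², a Normal(μ₀, σ₀²) prior on μ is conjugate. Posterior precision = 1/σ₀² + n/σ²; posterior mean is the precision-weighted average of μ₀ and x̄.
n·x̄ = 9·68.36 = 615.24.
σ₀² = 5.20² = 27.04, σ² = 17.23² = 296.8729; σ² + n·σ₀² = 296.8729 + 9·27.04 = 540.2329.
Posterior mean = (μ₀/σ₀² + n·x̄/σ²)/(1/σ₀² + n/σ²) = (σ²·μ₀ + σ₀²·n·x̄)/(σ² + n·σ₀²) = (296.8729·60.12 + 27.04·615.24)/540.2329 = 34484.088348/540.2329 = 63.8319.

63.8319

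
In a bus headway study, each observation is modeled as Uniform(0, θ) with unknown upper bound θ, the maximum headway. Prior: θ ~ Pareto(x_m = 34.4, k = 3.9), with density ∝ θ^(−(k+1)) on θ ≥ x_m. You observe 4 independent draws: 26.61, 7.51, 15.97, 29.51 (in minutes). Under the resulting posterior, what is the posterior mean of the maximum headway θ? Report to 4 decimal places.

A Pareto(scale x_m, shape k) prior on the upper bound θ of Uniform(0, θ) is conjugate: posterior is Pareto(max(x_m, max xᵢ), k + n).
Sample maximum = 29.51; prior scale x_m = 34.4 → posterior scale = max = 34.40.
Posterior shape = 3.9 + 4 = 7.9.
E[θ|data] = k·x_m/(k−1) = 7.9·34.40/6.9 = 39.3855.

39.3855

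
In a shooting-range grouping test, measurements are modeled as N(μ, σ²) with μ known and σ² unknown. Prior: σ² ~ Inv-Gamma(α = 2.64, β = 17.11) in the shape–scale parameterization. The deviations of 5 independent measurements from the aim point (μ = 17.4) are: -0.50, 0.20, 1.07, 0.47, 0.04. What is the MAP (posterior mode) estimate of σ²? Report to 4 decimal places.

With known mean μ and an Inverse-Gamma(α, β) prior on σ², the Normal likelihood is conjugate: posterior is Inv-Gamma(α + n/2, β + Σ(xᵢ−μ)²/2).
Σ(xᵢ−μ)² = (-0.50)² + (0.20)² + (1.07)² + (0.47)² + (0.04)² = 1.6574.
Posterior: Inv-Gamma(2.64 + 5/2, 17.11 + 1.6574/2) = Inv-Gamma(5.14, 17.93870).
Mode = β/(α+1) = 17.93870/6.14 = 2.9216.

2.9216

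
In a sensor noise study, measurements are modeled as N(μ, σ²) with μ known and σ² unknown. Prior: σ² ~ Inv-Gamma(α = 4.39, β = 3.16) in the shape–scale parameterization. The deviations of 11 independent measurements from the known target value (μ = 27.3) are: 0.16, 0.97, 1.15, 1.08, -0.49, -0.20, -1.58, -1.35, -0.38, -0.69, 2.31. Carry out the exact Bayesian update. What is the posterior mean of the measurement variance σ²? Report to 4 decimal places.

1.1435

With known mean μ and an Inverse-Gamma(α, β) prior on σ², the Normal likelihood is conjugate: posterior is Inv-Gamma(α + n/2, β + Σ(xᵢ−μ)²/2).
Σ(xᵢ−μ)² = (0.16)² + (0.97)² + (1.15)² + (1.08)² + (-0.49)² + (-0.20)² + (-1.58)² + (-1.35)² + (-0.38)² + (-0.69)² + (2.31)² = 14.0110.
Posterior: Inv-Gamma(4.39 + 11/2, 3.16 + 14.0110/2) = Inv-Gamma(9.89, 10.16550).
E[σ²|data] = β/(α−1) = 10.16550/8.89 = 1.1435.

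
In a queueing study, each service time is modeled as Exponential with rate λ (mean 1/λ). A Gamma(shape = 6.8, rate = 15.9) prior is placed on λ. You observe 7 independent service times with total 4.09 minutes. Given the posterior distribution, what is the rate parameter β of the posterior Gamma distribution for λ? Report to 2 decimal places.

With a Gamma(shape α, rate β) prior on the exponential rate λ, the posterior after n observations with total T = Σxᵢ is Gamma(α+n, β+T).
Posterior: Gamma(6.8+7, 15.9+4.09) = Gamma(13.8, 19.99).
Posterior β = 19.99.

19.99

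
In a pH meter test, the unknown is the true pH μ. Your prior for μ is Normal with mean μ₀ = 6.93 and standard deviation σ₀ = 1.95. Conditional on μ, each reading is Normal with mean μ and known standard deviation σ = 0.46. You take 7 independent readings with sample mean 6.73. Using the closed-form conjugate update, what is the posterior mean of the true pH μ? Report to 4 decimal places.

For Normal data with known variance σ², a Normal(μ₀, σ₀²) prior on μ is conjugate. Posterior precision = 1/σ₀² + n/σ²; posterior mean is the precision-weighted average of μ₀ and x̄.
n·x̄ = 7·6.73 = 47.11.
σ₀² = 1.95² = 3.8025, σ² = 0.46² = 0.2116; σ² + n·σ₀² = 0.2116 + 7·3.8025 = 26.8291.
Posterior mean = (μ₀/σ₀² + n·x̄/σ²)/(1/σ₀² + n/σ²) = (σ²·μ₀ + σ₀²·n·x̄)/(σ² + n·σ₀²) = (0.2116·6.93 + 3.8025·47.11)/26.8291 = 180.602163/26.8291 = 6.7316.

6.7316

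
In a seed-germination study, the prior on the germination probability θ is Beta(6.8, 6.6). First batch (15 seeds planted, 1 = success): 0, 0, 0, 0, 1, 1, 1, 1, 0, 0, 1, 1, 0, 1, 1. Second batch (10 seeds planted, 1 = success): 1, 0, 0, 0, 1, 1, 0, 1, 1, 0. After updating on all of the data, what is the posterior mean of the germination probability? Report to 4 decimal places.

0.5156

The Beta prior is conjugate to a Binomial/Bernoulli likelihood; the update adds successes to α and failures to β.
After batch 1: Beta(6.8+8, 6.6+7) = Beta(14.8, 13.6).
After batch 2: Beta(14.8+5, 13.6+5) = Beta(19.8, 18.6).
Posterior mean = α/(α+β) = 19.8/38.4 = 0.5156.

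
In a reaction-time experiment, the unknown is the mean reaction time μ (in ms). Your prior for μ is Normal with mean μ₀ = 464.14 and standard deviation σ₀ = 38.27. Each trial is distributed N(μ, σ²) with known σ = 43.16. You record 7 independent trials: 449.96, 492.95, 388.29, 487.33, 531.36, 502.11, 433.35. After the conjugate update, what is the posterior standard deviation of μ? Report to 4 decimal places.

15.0065

For Normal data with known variance σ², a Normal(μ₀, σ₀²) prior on μ is conjugate. Posterior precision = 1/σ₀² + n/σ²; posterior mean is the precision-weighted average of μ₀ and x̄.
σ₀² = 38.27² = 1464.5929, σ² = 43.16² = 1862.7856; σ² + n·σ₀² = 1862.7856 + 7·1464.5929 = 12114.9359.
Posterior precision = 1/σ₀² + n/σ² = 1/1464.5929 + 7/1862.7856 = (σ² + n·σ₀²)/(σ₀²σ²) = 12114.9359/(1464.5929·1862.7856); posterior variance σₙ² = σ₀²σ²/(σ² + n·σ₀²) = 1464.5929·1862.7856/12114.9359 = 225.194965.
Posterior SD = √σₙ² = √(1464.5929·1862.7856/12114.9359) = 15.0065.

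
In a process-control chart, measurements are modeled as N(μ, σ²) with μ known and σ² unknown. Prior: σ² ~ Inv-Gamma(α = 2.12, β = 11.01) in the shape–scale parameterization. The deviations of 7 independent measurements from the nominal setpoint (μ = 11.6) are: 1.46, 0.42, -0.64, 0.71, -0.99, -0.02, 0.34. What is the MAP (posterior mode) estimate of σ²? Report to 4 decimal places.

With known mean μ and an Inverse-Gamma(α, β) prior on σ², the Normal likelihood is conjugate: posterior is Inv-Gamma(α + n/2, β + Σ(xᵢ−μ)²/2).
Σ(xᵢ−μ)² = (1.46)² + (0.42)² + (-0.64)² + (0.71)² + (-0.99)² + (-0.02)² + (0.34)² = 4.3178.
Posterior: Inv-Gamma(2.12 + 7/2, 11.01 + 4.3178/2) = Inv-Gamma(5.62, 13.16890).
Mode = β/(α+1) = 13.16890/6.62 = 1.9893.

1.9893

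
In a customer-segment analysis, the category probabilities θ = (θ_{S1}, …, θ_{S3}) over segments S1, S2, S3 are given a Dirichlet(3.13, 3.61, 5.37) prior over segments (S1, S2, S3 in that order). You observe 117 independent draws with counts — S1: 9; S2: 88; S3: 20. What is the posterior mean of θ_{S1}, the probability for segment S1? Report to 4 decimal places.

0.0940

The Dirichlet prior is conjugate to the Multinomial likelihood: each posterior αⱼ = prior αⱼ + observed count nⱼ.
Posterior concentration: (12.13, 91.61, 25.37), total = 129.11.
E[θ_{S1}|data] = α_{S1}/Σα = 12.13/129.11 = 0.0940.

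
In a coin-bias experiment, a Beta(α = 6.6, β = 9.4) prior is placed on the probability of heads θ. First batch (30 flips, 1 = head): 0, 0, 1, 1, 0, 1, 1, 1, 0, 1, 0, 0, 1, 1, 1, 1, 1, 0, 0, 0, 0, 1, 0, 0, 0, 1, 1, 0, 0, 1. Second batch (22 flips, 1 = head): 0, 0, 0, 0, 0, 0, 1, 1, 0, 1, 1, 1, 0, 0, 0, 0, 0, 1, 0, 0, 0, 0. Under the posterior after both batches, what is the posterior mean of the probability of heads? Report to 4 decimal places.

0.4059

The Beta prior is conjugate to a Binomial/Bernoulli likelihood; the update adds successes to α and failures to β.
After batch 1: Beta(6.6+15, 9.4+15) = Beta(21.6, 24.4).
After batch 2: Beta(21.6+6, 24.4+16) = Beta(27.6, 40.4).
Posterior mean = α/(α+β) = 27.6/68.0 = 0.4059.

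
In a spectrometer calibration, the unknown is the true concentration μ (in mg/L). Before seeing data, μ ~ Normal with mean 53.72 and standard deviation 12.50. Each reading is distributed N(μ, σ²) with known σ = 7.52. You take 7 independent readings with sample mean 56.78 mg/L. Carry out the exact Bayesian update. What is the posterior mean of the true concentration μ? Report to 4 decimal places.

56.6296

For Normal data with known variance σ², a Normal(μ₀, σ₀²) prior on μ is conjugate. Posterior precision = 1/σ₀² + n/σ²; posterior mean is the precision-weighted average of μ₀ and x̄.
n·x̄ = 7·56.78 = 397.46.
σ₀² = 12.50² = 156.25, σ² = 7.52² = 56.5504; σ² + n·σ₀² = 56.5504 + 7·156.25 = 1150.3004.
Posterior mean = (μ₀/σ₀² + n·x̄/σ²)/(1/σ₀² + n/σ²) = (σ²·μ₀ + σ₀²·n·x̄)/(σ² + n·σ₀²) = (56.5504·53.72 + 156.25·397.46)/1150.3004 = 65141.012488/1150.3004 = 56.6296.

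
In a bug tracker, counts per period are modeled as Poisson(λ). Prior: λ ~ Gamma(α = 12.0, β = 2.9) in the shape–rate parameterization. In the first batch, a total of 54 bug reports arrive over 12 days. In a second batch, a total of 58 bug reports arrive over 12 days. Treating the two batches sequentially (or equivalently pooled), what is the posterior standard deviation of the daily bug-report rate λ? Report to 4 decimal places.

With a Gamma(shape α, rate β) prior, the Poisson likelihood is conjugate: the posterior is Gamma(α + ΣXᵢ, β + n).
After batch 1: Gamma(α+S, β+n) = Gamma(12.0+54, 2.9+12) = Gamma(66.0, 14.9).
After batch 2: Gamma(α+S, β+n) = Gamma(66.0+58, 14.9+12) = Gamma(124.0, 26.9).
SD = √α/β = √124.0/26.9 = 0.4140.

0.4140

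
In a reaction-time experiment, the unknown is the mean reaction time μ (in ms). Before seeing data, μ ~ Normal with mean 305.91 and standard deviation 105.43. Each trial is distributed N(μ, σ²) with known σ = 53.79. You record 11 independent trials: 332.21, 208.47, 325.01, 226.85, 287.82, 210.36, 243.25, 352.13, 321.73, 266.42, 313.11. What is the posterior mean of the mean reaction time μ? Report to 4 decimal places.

For Normal data with known variance σ², a Normal(μ₀, σ₀²) prior on μ is conjugate. Posterior precision = 1/σ₀² + n/σ²; posterior mean is the precision-weighted average of μ₀ and x̄.
Σxᵢ = 332.21 + 208.47 + 325.01 + 226.85 + 287.82 + 210.36 + 243.25 + 352.13 + 321.73 + 266.42 + 313.11 = 3087.36, so n·x̄ = 3087.36.
σ₀² = 105.43² = 11115.4849, σ² = 53.79² = 2893.3641; σ² + n·σ₀² = 2893.3641 + 11·11115.4849 = 125163.698.
Posterior mean = (μ₀/σ₀² + n·x̄/σ²)/(1/σ₀² + n/σ²) = (σ²·μ₀ + σ₀²·n·x̄)/(σ² + n·σ₀²) = (2893.3641·305.91 + 11115.4849·3087.36)/125163.698 = 35202612.472695/125163.698 = 281.2526.

281.2526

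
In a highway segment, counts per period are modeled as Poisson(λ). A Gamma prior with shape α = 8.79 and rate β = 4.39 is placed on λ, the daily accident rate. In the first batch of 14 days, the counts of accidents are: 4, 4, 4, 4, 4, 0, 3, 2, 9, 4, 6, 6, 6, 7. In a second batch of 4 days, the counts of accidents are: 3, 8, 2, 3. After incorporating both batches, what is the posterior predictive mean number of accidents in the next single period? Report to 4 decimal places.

With a Gamma(shape α, rate β) prior, the Poisson likelihood is conjugate: the posterior is Gamma(α + ΣXᵢ, β + n).
Batch 1: sum of counts S = 63 over n = 14 days.
After batch 1: Gamma(α+S, β+n) = Gamma(8.79+63, 4.39+14) = Gamma(71.79, 18.39).
Batch 2: sum of counts S = 16 over n = 4 days.
After batch 2: Gamma(α+S, β+n) = Gamma(71.79+16, 18.39+4) = Gamma(87.79, 22.39).
The predictive distribution for one future period is NegBinom with mean α/β = 3.9209.

3.9209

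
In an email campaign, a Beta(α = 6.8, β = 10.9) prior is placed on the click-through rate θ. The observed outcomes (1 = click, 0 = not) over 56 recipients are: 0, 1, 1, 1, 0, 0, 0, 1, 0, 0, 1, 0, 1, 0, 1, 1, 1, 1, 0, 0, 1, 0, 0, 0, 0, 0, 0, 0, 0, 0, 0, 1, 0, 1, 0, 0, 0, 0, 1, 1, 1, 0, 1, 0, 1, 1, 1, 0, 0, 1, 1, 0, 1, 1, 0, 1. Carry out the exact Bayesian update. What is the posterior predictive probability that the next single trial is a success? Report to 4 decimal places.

0.4315

The Beta prior is conjugate to a Binomial/Bernoulli likelihood; the update adds successes to α and failures to β.
Posterior: Beta(α+k, β+n−k) = Beta(6.8+25, 10.9+31) = Beta(31.8, 41.9).
For a single future Bernoulli trial, P(success | data) = α/(α+β) = 0.4315.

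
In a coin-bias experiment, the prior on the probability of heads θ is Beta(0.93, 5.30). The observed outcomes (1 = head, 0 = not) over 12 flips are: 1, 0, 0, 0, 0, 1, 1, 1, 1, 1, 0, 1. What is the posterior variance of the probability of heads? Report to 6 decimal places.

0.012781

The Beta prior is conjugate to a Binomial/Bernoulli likelihood; the update adds successes to α and failures to β.
Posterior: Beta(α+k, β+n−k) = Beta(0.93+7, 5.30+5) = Beta(7.93, 10.30).
Var = αβ/((α+β)²(α+β+1)) = 7.93·10.30/(18.23²·19.23) = 0.012781.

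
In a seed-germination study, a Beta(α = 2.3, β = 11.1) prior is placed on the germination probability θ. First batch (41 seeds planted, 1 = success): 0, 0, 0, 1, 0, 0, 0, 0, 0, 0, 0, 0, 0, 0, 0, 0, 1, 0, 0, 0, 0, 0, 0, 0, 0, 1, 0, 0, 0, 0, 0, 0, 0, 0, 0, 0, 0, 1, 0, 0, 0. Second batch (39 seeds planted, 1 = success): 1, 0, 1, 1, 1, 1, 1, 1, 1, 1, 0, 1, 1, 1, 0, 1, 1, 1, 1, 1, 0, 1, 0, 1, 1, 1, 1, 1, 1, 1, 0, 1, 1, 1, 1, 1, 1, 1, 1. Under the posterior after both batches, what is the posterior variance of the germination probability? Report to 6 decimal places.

The Beta prior is conjugate to a Binomial/Bernoulli likelihood; the update adds successes to α and failures to β.
After batch 1: Beta(2.3+4, 11.1+37) = Beta(6.3, 48.1).
After batch 2: Beta(6.3+33, 48.1+6) = Beta(39.3, 54.1).
Var = αβ/((α+β)²(α+β+1)) = 39.3·54.1/(93.4²·94.4) = 0.002582.

0.002582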